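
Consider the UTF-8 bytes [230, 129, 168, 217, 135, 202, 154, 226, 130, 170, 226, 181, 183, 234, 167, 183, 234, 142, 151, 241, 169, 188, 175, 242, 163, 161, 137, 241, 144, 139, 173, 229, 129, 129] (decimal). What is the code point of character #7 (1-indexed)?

U+A397

Offset 0: leading byte 0xE6 = 11100110 → 3-byte char #1 = E6 81 A8.
Offset 3: leading byte 0xD9 = 11011001 → 2-byte char #2 = D9 87.
Offset 5: leading byte 0xCA = 11001010 → 2-byte char #3 = CA 9A.
Offset 7: leading byte 0xE2 = 11100010 → 3-byte char #4 = E2 82 AA.
Offset 10: leading byte 0xE2 = 11100010 → 3-byte char #5 = E2 B5 B7.
Offset 13: leading byte 0xEA = 11101010 → 3-byte char #6 = EA A7 B7.
Offset 16: leading byte 0xEA = 11101010 → 3-byte char #7 = EA 8E 97.
Leading byte 0xEA = 11101010 matches 1110xxxx → 3-byte sequence.
Byte 1: 0xEA = 11101010, payload 1010 (4 bits).
Byte 2: 0x8E = 10001110 (10xxxxxx ✓), payload 001110.
Byte 3: 0x97 = 10010111 (10xxxxxx ✓), payload 010111.
Concatenate: 1010001110010111 = 0xA397 (16 bits → U+A397).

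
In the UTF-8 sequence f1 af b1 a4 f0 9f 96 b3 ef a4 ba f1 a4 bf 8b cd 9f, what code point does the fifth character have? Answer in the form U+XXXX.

U+035F

Offset 0: leading byte 0xF1 = 11110001 → 4-byte char #1 = F1 AF B1 A4.
Offset 4: leading byte 0xF0 = 11110000 → 4-byte char #2 = F0 9F 96 B3.
Offset 8: leading byte 0xEF = 11101111 → 3-byte char #3 = EF A4 BA.
Offset 11: leading byte 0xF1 = 11110001 → 4-byte char #4 = F1 A4 BF 8B.
Offset 15: leading byte 0xCD = 11001101 → 2-byte char #5 = CD 9F.
Leading byte 0xCD = 11001101 matches 110xxxxx → 2-byte sequence.
Byte 1: 0xCD = 11001101, payload 01101 (5 bits).
Byte 2: 0x9F = 10011111 (10xxxxxx ✓), payload 011111.
Concatenate: 01101011111 = 0x35F (11 bits → U+035F).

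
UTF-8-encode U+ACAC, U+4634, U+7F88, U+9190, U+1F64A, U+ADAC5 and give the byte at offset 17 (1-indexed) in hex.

0xF2

1-indexed offset 17 is 0-indexed offset 16.
U+ACAC → 3-byte form EA B2 AC at offsets 0–2.
U+4634 → 3-byte form E4 98 B4 at offsets 3–5.
U+7F88 → 3-byte form E7 BE 88 at offsets 6–8.
U+9190 → 3-byte form E9 86 90 at offsets 9–11.
U+1F64A → 4-byte form F0 9F 99 8A at offsets 12–15.
U+ADAC5 → 4-byte form F2 AD AB 85 at offsets 16–19.
Offset 16 falls in char 6's range; it's byte 1 of F2 AD AB 85 = 0xF2.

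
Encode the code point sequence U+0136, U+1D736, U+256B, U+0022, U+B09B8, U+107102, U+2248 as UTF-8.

C4 B6 F0 9D 9C B6 E2 95 AB 22 F2 B0 A6 B8 F4 87 84 82 E2 89 88

U+0136: 2-byte form → C4 B6.
U+1D736: 4-byte form → F0 9D 9C B6.
U+256B: 3-byte form → E2 95 AB.
U+0022: 1-byte form → 22.
U+B09B8: 4-byte form → F2 B0 A6 B8.
U+107102: 4-byte form → F4 87 84 82.
U+2248: 3-byte form → E2 89 88.
Concatenated (21 bytes): C4 B6 F0 9D 9C B6 E2 95 AB 22 F2 B0 A6 B8 F4 87 84 82 E2 89 88.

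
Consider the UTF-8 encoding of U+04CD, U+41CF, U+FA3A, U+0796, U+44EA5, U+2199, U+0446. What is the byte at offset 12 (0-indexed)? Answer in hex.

U+04CD → 2-byte form D3 8D at offsets 0–1.
U+41CF → 3-byte form E4 87 8F at offsets 2–4.
U+FA3A → 3-byte form EF A8 BA at offsets 5–7.
U+0796 → 2-byte form DE 96 at offsets 8–9.
U+44EA5 → 4-byte form F1 84 BA A5 at offsets 10–13.
Offset 12 falls in char 5's range; it's byte 3 of F1 84 BA A5 = 0xBA.

0xBA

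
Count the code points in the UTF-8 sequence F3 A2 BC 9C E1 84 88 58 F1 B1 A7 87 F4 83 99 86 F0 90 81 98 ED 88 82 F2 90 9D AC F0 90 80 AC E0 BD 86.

Byte at offset 0: 0xF3 = 11110011 → 4-byte char (#1). Advance 4.
Byte at offset 4: 0xE1 = 11100001 → 3-byte char (#2). Advance 3.
Byte at offset 7: 0x58 = 01011000 → 1-byte char (#3). Advance 1.
Byte at offset 8: 0xF1 = 11110001 → 4-byte char (#4). Advance 4.
Byte at offset 12: 0xF4 = 11110100 → 4-byte char (#5). Advance 4.
Byte at offset 16: 0xF0 = 11110000 → 4-byte char (#6). Advance 4.
Byte at offset 20: 0xED = 11101101 → 3-byte char (#7). Advance 3.
Byte at offset 23: 0xF2 = 11110010 → 4-byte char (#8). Advance 4.
Byte at offset 27: 0xF0 = 11110000 → 4-byte char (#9). Advance 4.
Byte at offset 31: 0xE0 = 11100000 → 3-byte char (#10). Advance 3.
Reached end at offset 34 after 10 code points.

10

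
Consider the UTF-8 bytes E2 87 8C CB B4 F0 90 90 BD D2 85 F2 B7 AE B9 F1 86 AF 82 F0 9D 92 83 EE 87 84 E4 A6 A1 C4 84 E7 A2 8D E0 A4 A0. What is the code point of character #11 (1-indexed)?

U+788D

Offset 0: leading byte 0xE2 = 11100010 → 3-byte char #1 = E2 87 8C.
Offset 3: leading byte 0xCB = 11001011 → 2-byte char #2 = CB B4.
Offset 5: leading byte 0xF0 = 11110000 → 4-byte char #3 = F0 90 90 BD.
Offset 9: leading byte 0xD2 = 11010010 → 2-byte char #4 = D2 85.
Offset 11: leading byte 0xF2 = 11110010 → 4-byte char #5 = F2 B7 AE B9.
Offset 15: leading byte 0xF1 = 11110001 → 4-byte char #6 = F1 86 AF 82.
Offset 19: leading byte 0xF0 = 11110000 → 4-byte char #7 = F0 9D 92 83.
Offset 23: leading byte 0xEE = 11101110 → 3-byte char #8 = EE 87 84.
Offset 26: leading byte 0xE4 = 11100100 → 3-byte char #9 = E4 A6 A1.
Offset 29: leading byte 0xC4 = 11000100 → 2-byte char #10 = C4 84.
Offset 31: leading byte 0xE7 = 11100111 → 3-byte char #11 = E7 A2 8D.
Leading byte 0xE7 = 11100111 matches 1110xxxx → 3-byte sequence.
Byte 1: 0xE7 = 11100111, payload 0111 (4 bits).
Byte 2: 0xA2 = 10100010 (10xxxxxx ✓), payload 100010.
Byte 3: 0x8D = 10001101 (10xxxxxx ✓), payload 001101.
Concatenate: 0111100010001101 = 0x788D (16 bits → U+788D).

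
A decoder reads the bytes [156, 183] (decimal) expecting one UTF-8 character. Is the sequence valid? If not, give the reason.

Byte 0x9C = 10011100 has the form 10xxxxxx — a continuation byte — but there is no preceding leading byte.

invalid (continuation byte with no leading byte)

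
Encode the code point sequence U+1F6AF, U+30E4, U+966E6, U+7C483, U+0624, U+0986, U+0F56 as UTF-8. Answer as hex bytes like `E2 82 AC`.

F0 9F 9A AF E3 83 A4 F2 96 9B A6 F1 BC 92 83 D8 A4 E0 A6 86 E0 BD 96

U+1F6AF: 4-byte form → F0 9F 9A AF.
U+30E4: 3-byte form → E3 83 A4.
U+966E6: 4-byte form → F2 96 9B A6.
U+7C483: 4-byte form → F1 BC 92 83.
U+0624: 2-byte form → D8 A4.
U+0986: 3-byte form → E0 A6 86.
U+0F56: 3-byte form → E0 BD 96.
Concatenated (23 bytes): F0 9F 9A AF E3 83 A4 F2 96 9B A6 F1 BC 92 83 D8 A4 E0 A6 86 E0 BD 96.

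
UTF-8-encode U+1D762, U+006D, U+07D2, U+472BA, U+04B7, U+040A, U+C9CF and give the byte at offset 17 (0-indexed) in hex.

U+1D762 → 4-byte form F0 9D 9D A2 at offsets 0–3.
U+006D → 1-byte form 6D at offsets 4–4.
U+07D2 → 2-byte form DF 92 at offsets 5–6.
U+472BA → 4-byte form F1 87 8A BA at offsets 7–10.
U+04B7 → 2-byte form D2 B7 at offsets 11–12.
U+040A → 2-byte form D0 8A at offsets 13–14.
U+C9CF → 3-byte form EC A7 8F at offsets 15–17.
Offset 17 falls in char 7's range; it's byte 3 of EC A7 8F = 0x8F.

0x8F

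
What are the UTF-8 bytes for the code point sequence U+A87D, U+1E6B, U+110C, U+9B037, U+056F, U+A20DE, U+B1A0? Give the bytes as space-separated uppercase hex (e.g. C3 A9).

U+A87D: 3-byte form → EA A1 BD.
U+1E6B: 3-byte form → E1 B9 AB.
U+110C: 3-byte form → E1 84 8C.
U+9B037: 4-byte form → F2 9B 80 B7.
U+056F: 2-byte form → D5 AF.
U+A20DE: 4-byte form → F2 A2 83 9E.
U+B1A0: 3-byte form → EB 86 A0.
Concatenated (22 bytes): EA A1 BD E1 B9 AB E1 84 8C F2 9B 80 B7 D5 AF F2 A2 83 9E EB 86 A0.

EA A1 BD E1 B9 AB E1 84 8C F2 9B 80 B7 D5 AF F2 A2 83 9E EB 86 A0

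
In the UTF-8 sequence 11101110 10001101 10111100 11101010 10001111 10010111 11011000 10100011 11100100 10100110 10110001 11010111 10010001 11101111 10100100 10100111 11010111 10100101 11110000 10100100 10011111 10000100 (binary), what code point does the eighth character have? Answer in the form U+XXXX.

U+247C4

Offset 0: leading byte 0xEE = 11101110 → 3-byte char #1 = EE 8D BC.
Offset 3: leading byte 0xEA = 11101010 → 3-byte char #2 = EA 8F 97.
Offset 6: leading byte 0xD8 = 11011000 → 2-byte char #3 = D8 A3.
Offset 8: leading byte 0xE4 = 11100100 → 3-byte char #4 = E4 A6 B1.
Offset 11: leading byte 0xD7 = 11010111 → 2-byte char #5 = D7 91.
Offset 13: leading byte 0xEF = 11101111 → 3-byte char #6 = EF A4 A7.
Offset 16: leading byte 0xD7 = 11010111 → 2-byte char #7 = D7 A5.
Offset 18: leading byte 0xF0 = 11110000 → 4-byte char #8 = F0 A4 9F 84.
Leading byte 0xF0 = 11110000 matches 11110xxx → 4-byte sequence.
Byte 1: 0xF0 = 11110000, payload 000 (3 bits).
Byte 2: 0xA4 = 10100100 (10xxxxxx ✓), payload 100100.
Byte 3: 0x9F = 10011111 (10xxxxxx ✓), payload 011111.
Byte 4: 0x84 = 10000100 (10xxxxxx ✓), payload 000100.
Concatenate: 000100100011111000100 = 0x247C4 (21 bits → U+247C4).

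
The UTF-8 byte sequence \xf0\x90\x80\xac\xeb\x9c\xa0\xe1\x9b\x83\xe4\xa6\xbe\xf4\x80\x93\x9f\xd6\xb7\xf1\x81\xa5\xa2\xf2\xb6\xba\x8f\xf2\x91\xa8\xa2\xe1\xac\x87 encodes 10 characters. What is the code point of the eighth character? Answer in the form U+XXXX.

Offset 0: leading byte 0xF0 = 11110000 → 4-byte char #1 = F0 90 80 AC.
Offset 4: leading byte 0xEB = 11101011 → 3-byte char #2 = EB 9C A0.
Offset 7: leading byte 0xE1 = 11100001 → 3-byte char #3 = E1 9B 83.
Offset 10: leading byte 0xE4 = 11100100 → 3-byte char #4 = E4 A6 BE.
Offset 13: leading byte 0xF4 = 11110100 → 4-byte char #5 = F4 80 93 9F.
Offset 17: leading byte 0xD6 = 11010110 → 2-byte char #6 = D6 B7.
Offset 19: leading byte 0xF1 = 11110001 → 4-byte char #7 = F1 81 A5 A2.
Offset 23: leading byte 0xF2 = 11110010 → 4-byte char #8 = F2 B6 BA 8F.
Leading byte 0xF2 = 11110010 matches 11110xxx → 4-byte sequence.
Byte 1: 0xF2 = 11110010, payload 010 (3 bits).
Byte 2: 0xB6 = 10110110 (10xxxxxx ✓), payload 110110.
Byte 3: 0xBA = 10111010 (10xxxxxx ✓), payload 111010.
Byte 4: 0x8F = 10001111 (10xxxxxx ✓), payload 001111.
Concatenate: 010110110111010001111 = 0xB6E8F (21 bits → U+B6E8F).

U+B6E8F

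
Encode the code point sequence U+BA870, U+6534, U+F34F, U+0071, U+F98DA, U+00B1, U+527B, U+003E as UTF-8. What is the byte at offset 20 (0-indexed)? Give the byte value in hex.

0x3E

U+BA870 → 4-byte form F2 BA A1 B0 at offsets 0–3.
U+6534 → 3-byte form E6 94 B4 at offsets 4–6.
U+F34F → 3-byte form EF 8D 8F at offsets 7–9.
U+0071 → 1-byte form 71 at offsets 10–10.
U+F98DA → 4-byte form F3 B9 A3 9A at offsets 11–14.
U+00B1 → 2-byte form C2 B1 at offsets 15–16.
U+527B → 3-byte form E5 89 BB at offsets 17–19.
U+003E → 1-byte form 3E at offsets 20–20.
Offset 20 falls in char 8's range; it's byte 1 of 3E = 0x3E.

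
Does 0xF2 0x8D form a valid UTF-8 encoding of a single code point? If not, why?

invalid (sequence truncated)

Leading byte 0xF2 = 11110010 → 4-byte form, but only 2 bytes are present.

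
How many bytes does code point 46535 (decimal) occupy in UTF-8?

3

U+B5C7 = 0xB5C7. UTF-8 uses 1 byte below 0x80, 2 below 0x800, 3 below 0x10000, 4 up to 0x10FFFF. 0xB5C7 is in U+0800–U+FFFF → 3 bytes.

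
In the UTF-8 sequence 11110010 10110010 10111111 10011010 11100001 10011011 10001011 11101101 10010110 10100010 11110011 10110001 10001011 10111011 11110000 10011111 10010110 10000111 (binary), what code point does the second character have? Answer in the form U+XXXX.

U+16CB

Offset 0: leading byte 0xF2 = 11110010 → 4-byte char #1 = F2 B2 BF 9A.
Offset 4: leading byte 0xE1 = 11100001 → 3-byte char #2 = E1 9B 8B.
Leading byte 0xE1 = 11100001 matches 1110xxxx → 3-byte sequence.
Byte 1: 0xE1 = 11100001, payload 0001 (4 bits).
Byte 2: 0x9B = 10011011 (10xxxxxx ✓), payload 011011.
Byte 3: 0x8B = 10001011 (10xxxxxx ✓), payload 001011.
Concatenate: 0001011011001011 = 0x16CB (16 bits → U+16CB).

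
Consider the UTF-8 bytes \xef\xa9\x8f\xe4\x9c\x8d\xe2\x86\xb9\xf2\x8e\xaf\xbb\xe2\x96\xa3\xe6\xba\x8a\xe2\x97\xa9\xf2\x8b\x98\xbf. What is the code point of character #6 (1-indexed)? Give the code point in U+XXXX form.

U+6E8A

Offset 0: leading byte 0xEF = 11101111 → 3-byte char #1 = EF A9 8F.
Offset 3: leading byte 0xE4 = 11100100 → 3-byte char #2 = E4 9C 8D.
Offset 6: leading byte 0xE2 = 11100010 → 3-byte char #3 = E2 86 B9.
Offset 9: leading byte 0xF2 = 11110010 → 4-byte char #4 = F2 8E AF BB.
Offset 13: leading byte 0xE2 = 11100010 → 3-byte char #5 = E2 96 A3.
Offset 16: leading byte 0xE6 = 11100110 → 3-byte char #6 = E6 BA 8A.
Leading byte 0xE6 = 11100110 matches 1110xxxx → 3-byte sequence.
Byte 1: 0xE6 = 11100110, payload 0110 (4 bits).
Byte 2: 0xBA = 10111010 (10xxxxxx ✓), payload 111010.
Byte 3: 0x8A = 10001010 (10xxxxxx ✓), payload 001010.
Concatenate: 0110111010001010 = 0x6E8A (16 bits → U+6E8A).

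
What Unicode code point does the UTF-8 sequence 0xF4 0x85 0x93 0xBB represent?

Leading byte 0xF4 = 11110100 matches 11110xxx → 4-byte sequence.
Byte 1: 0xF4 = 11110100, payload 100 (3 bits).
Byte 2: 0x85 = 10000101 (10xxxxxx ✓), payload 000101.
Byte 3: 0x93 = 10010011 (10xxxxxx ✓), payload 010011.
Byte 4: 0xBB = 10111011 (10xxxxxx ✓), payload 111011.
Concatenate: 100000101010011111011 = 0x1054FB (21 bits → U+1054FB).

U+1054FB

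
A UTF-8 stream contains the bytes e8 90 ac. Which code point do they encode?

Leading byte 0xE8 = 11101000 matches 1110xxxx → 3-byte sequence.
Byte 1: 0xE8 = 11101000, payload 1000 (4 bits).
Byte 2: 0x90 = 10010000 (10xxxxxx ✓), payload 010000.
Byte 3: 0xAC = 10101100 (10xxxxxx ✓), payload 101100.
Concatenate: 1000010000101100 = 0x842C (16 bits → U+842C).

U+842C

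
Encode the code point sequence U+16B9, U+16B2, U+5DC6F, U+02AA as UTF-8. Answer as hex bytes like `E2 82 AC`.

U+16B9: 3-byte form → E1 9A B9.
U+16B2: 3-byte form → E1 9A B2.
U+5DC6F: 4-byte form → F1 9D B1 AF.
U+02AA: 2-byte form → CA AA.
Concatenated (12 bytes): E1 9A B9 E1 9A B2 F1 9D B1 AF CA AA.

E1 9A B9 E1 9A B2 F1 9D B1 AF CA AA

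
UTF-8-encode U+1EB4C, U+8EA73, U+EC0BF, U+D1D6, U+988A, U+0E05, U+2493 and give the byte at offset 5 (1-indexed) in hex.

0xF2

1-indexed offset 5 is 0-indexed offset 4.
U+1EB4C → 4-byte form F0 9E AD 8C at offsets 0–3.
U+8EA73 → 4-byte form F2 8E A9 B3 at offsets 4–7.
Offset 4 falls in char 2's range; it's byte 1 of F2 8E A9 B3 = 0xF2.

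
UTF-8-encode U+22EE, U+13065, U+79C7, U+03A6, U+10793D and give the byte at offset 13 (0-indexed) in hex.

0x87

U+22EE → 3-byte form E2 8B AE at offsets 0–2.
U+13065 → 4-byte form F0 93 81 A5 at offsets 3–6.
U+79C7 → 3-byte form E7 A7 87 at offsets 7–9.
U+03A6 → 2-byte form CE A6 at offsets 10–11.
U+10793D → 4-byte form F4 87 A4 BD at offsets 12–15.
Offset 13 falls in char 5's range; it's byte 2 of F4 87 A4 BD = 0x87.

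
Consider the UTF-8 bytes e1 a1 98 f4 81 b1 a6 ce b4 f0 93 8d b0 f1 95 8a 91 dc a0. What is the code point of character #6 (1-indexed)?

Offset 0: leading byte 0xE1 = 11100001 → 3-byte char #1 = E1 A1 98.
Offset 3: leading byte 0xF4 = 11110100 → 4-byte char #2 = F4 81 B1 A6.
Offset 7: leading byte 0xCE = 11001110 → 2-byte char #3 = CE B4.
Offset 9: leading byte 0xF0 = 11110000 → 4-byte char #4 = F0 93 8D B0.
Offset 13: leading byte 0xF1 = 11110001 → 4-byte char #5 = F1 95 8A 91.
Offset 17: leading byte 0xDC = 11011100 → 2-byte char #6 = DC A0.
Leading byte 0xDC = 11011100 matches 110xxxxx → 2-byte sequence.
Byte 1: 0xDC = 11011100, payload 11100 (5 bits).
Byte 2: 0xA0 = 10100000 (10xxxxxx ✓), payload 100000.
Concatenate: 11100100000 = 0x720 (11 bits → U+0720).

U+0720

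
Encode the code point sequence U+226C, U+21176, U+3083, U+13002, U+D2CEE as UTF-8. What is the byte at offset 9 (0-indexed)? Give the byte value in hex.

U+226C → 3-byte form E2 89 AC at offsets 0–2.
U+21176 → 4-byte form F0 A1 85 B6 at offsets 3–6.
U+3083 → 3-byte form E3 82 83 at offsets 7–9.
Offset 9 falls in char 3's range; it's byte 3 of E3 82 83 = 0x83.

0x83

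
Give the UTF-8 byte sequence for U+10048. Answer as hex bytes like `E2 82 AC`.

F0 90 81 88

U+10048 = 0x10048 = 65608 decimal. In range U+10000–U+10FFFF → 4-byte form: 11110xxx 10xxxxxx 10xxxxxx 10xxxxxx.
Binary (21 bits): 000010000000001001000.
Split 3+6+6+6: 000 | 010000 | 000001 | 001000.
Byte 1: 11110000 = 0xF0.
Byte 2: 10010000 = 0x90.
Byte 3: 10000001 = 0x81.
Byte 4: 10001000 = 0x88.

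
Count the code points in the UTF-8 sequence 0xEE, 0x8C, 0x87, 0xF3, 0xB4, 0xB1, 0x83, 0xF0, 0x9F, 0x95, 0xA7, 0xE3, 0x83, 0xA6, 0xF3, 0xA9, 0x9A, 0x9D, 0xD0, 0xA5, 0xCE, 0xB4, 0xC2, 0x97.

8

Byte at offset 0: 0xEE = 11101110 → 3-byte char (#1). Advance 3.
Byte at offset 3: 0xF3 = 11110011 → 4-byte char (#2). Advance 4.
Byte at offset 7: 0xF0 = 11110000 → 4-byte char (#3). Advance 4.
Byte at offset 11: 0xE3 = 11100011 → 3-byte char (#4). Advance 3.
Byte at offset 14: 0xF3 = 11110011 → 4-byte char (#5). Advance 4.
Byte at offset 18: 0xD0 = 11010000 → 2-byte char (#6). Advance 2.
Byte at offset 20: 0xCE = 11001110 → 2-byte char (#7). Advance 2.
Byte at offset 22: 0xC2 = 11000010 → 2-byte char (#8). Advance 2.
Reached end at offset 24 after 8 code points.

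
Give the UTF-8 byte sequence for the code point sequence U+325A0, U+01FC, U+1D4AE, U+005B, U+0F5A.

U+325A0: 4-byte form → F0 B2 96 A0.
U+01FC: 2-byte form → C7 BC.
U+1D4AE: 4-byte form → F0 9D 92 AE.
U+005B: 1-byte form → 5B.
U+0F5A: 3-byte form → E0 BD 9A.
Concatenated (14 bytes): F0 B2 96 A0 C7 BC F0 9D 92 AE 5B E0 BD 9A.

F0 B2 96 A0 C7 BC F0 9D 92 AE 5B E0 BD 9A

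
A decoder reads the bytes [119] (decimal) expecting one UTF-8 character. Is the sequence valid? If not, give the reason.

Leading byte 0x77 = 01110111 → 1-byte form.

valid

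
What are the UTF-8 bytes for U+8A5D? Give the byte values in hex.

U+8A5D = 0x8A5D = 35421 decimal. In range U+0800–U+FFFF → 3-byte form: 1110xxxx 10xxxxxx 10xxxxxx.
Binary (16 bits): 1000101001011101.
Split 4+6+6: 1000 | 101001 | 011101.
Byte 1: 11101000 = 0xE8.
Byte 2: 10101001 = 0xA9.
Byte 3: 10011101 = 0x9D.

E8 A9 9D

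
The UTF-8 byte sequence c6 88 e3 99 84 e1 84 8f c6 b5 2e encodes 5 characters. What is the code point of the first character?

U+0188

Offset 0: leading byte 0xC6 = 11000110 → 2-byte char #1 = C6 88.
Leading byte 0xC6 = 11000110 matches 110xxxxx → 2-byte sequence.
Byte 1: 0xC6 = 11000110, payload 00110 (5 bits).
Byte 2: 0x88 = 10001000 (10xxxxxx ✓), payload 001000.
Concatenate: 00110001000 = 0x188 (11 bits → U+0188).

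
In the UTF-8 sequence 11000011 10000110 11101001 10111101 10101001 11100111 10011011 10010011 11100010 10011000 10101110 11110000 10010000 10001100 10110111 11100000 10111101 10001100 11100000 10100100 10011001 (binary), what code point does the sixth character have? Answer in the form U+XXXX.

Offset 0: leading byte 0xC3 = 11000011 → 2-byte char #1 = C3 86.
Offset 2: leading byte 0xE9 = 11101001 → 3-byte char #2 = E9 BD A9.
Offset 5: leading byte 0xE7 = 11100111 → 3-byte char #3 = E7 9B 93.
Offset 8: leading byte 0xE2 = 11100010 → 3-byte char #4 = E2 98 AE.
Offset 11: leading byte 0xF0 = 11110000 → 4-byte char #5 = F0 90 8C B7.
Offset 15: leading byte 0xE0 = 11100000 → 3-byte char #6 = E0 BD 8C.
Leading byte 0xE0 = 11100000 matches 1110xxxx → 3-byte sequence.
Byte 1: 0xE0 = 11100000, payload 0000 (4 bits).
Byte 2: 0xBD = 10111101 (10xxxxxx ✓), payload 111101.
Byte 3: 0x8C = 10001100 (10xxxxxx ✓), payload 001100.
Concatenate: 0000111101001100 = 0xF4C (16 bits → U+0F4C).

U+0F4C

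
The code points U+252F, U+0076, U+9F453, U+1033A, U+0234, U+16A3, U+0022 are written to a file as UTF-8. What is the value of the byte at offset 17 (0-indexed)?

U+252F → 3-byte form E2 94 AF at offsets 0–2.
U+0076 → 1-byte form 76 at offsets 3–3.
U+9F453 → 4-byte form F2 9F 91 93 at offsets 4–7.
U+1033A → 4-byte form F0 90 8C BA at offsets 8–11.
U+0234 → 2-byte form C8 B4 at offsets 12–13.
U+16A3 → 3-byte form E1 9A A3 at offsets 14–16.
U+0022 → 1-byte form 22 at offsets 17–17.
Offset 17 falls in char 7's range; it's byte 1 of 22 = 0x22.

0x22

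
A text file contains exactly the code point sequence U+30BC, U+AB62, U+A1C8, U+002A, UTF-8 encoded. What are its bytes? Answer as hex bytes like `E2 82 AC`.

E3 82 BC EA AD A2 EA 87 88 2A

U+30BC: 3-byte form → E3 82 BC.
U+AB62: 3-byte form → EA AD A2.
U+A1C8: 3-byte form → EA 87 88.
U+002A: 1-byte form → 2A.
Concatenated (10 bytes): E3 82 BC EA AD A2 EA 87 88 2A.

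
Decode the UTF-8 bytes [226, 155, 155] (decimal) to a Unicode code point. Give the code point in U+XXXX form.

Leading byte 0xE2 = 11100010 matches 1110xxxx → 3-byte sequence.
Byte 1: 0xE2 = 11100010, payload 0010 (4 bits).
Byte 2: 0x9B = 10011011 (10xxxxxx ✓), payload 011011.
Byte 3: 0x9B = 10011011 (10xxxxxx ✓), payload 011011.
Concatenate: 0010011011011011 = 0x26DB (16 bits → U+26DB).

U+26DB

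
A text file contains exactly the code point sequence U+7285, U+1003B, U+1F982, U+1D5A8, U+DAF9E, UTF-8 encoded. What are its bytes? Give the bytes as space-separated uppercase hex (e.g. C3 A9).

U+7285: 3-byte form → E7 8A 85.
U+1003B: 4-byte form → F0 90 80 BB.
U+1F982: 4-byte form → F0 9F A6 82.
U+1D5A8: 4-byte form → F0 9D 96 A8.
U+DAF9E: 4-byte form → F3 9A BE 9E.
Concatenated (19 bytes): E7 8A 85 F0 90 80 BB F0 9F A6 82 F0 9D 96 A8 F3 9A BE 9E.

E7 8A 85 F0 90 80 BB F0 9F A6 82 F0 9D 96 A8 F3 9A BE 9E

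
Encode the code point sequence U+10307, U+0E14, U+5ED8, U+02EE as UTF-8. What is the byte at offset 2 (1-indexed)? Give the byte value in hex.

1-indexed offset 2 is 0-indexed offset 1.
U+10307 → 4-byte form F0 90 8C 87 at offsets 0–3.
Offset 1 falls in char 1's range; it's byte 2 of F0 90 8C 87 = 0x90.

0x90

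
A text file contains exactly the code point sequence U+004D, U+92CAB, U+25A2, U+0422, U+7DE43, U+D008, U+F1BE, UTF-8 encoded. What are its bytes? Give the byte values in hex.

U+004D: 1-byte form → 4D.
U+92CAB: 4-byte form → F2 92 B2 AB.
U+25A2: 3-byte form → E2 96 A2.
U+0422: 2-byte form → D0 A2.
U+7DE43: 4-byte form → F1 BD B9 83.
U+D008: 3-byte form → ED 80 88.
U+F1BE: 3-byte form → EF 86 BE.
Concatenated (20 bytes): 4D F2 92 B2 AB E2 96 A2 D0 A2 F1 BD B9 83 ED 80 88 EF 86 BE.

4D F2 92 B2 AB E2 96 A2 D0 A2 F1 BD B9 83 ED 80 88 EF 86 BE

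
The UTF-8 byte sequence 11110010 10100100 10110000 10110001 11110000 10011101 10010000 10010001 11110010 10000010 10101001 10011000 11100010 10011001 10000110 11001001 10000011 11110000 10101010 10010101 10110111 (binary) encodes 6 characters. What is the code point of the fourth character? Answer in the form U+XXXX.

Offset 0: leading byte 0xF2 = 11110010 → 4-byte char #1 = F2 A4 B0 B1.
Offset 4: leading byte 0xF0 = 11110000 → 4-byte char #2 = F0 9D 90 91.
Offset 8: leading byte 0xF2 = 11110010 → 4-byte char #3 = F2 82 A9 98.
Offset 12: leading byte 0xE2 = 11100010 → 3-byte char #4 = E2 99 86.
Leading byte 0xE2 = 11100010 matches 1110xxxx → 3-byte sequence.
Byte 1: 0xE2 = 11100010, payload 0010 (4 bits).
Byte 2: 0x99 = 10011001 (10xxxxxx ✓), payload 011001.
Byte 3: 0x86 = 10000110 (10xxxxxx ✓), payload 000110.
Concatenate: 0010011001000110 = 0x2646 (16 bits → U+2646).

U+2646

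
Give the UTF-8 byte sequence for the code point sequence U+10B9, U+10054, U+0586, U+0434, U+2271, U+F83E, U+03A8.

U+10B9: 3-byte form → E1 82 B9.
U+10054: 4-byte form → F0 90 81 94.
U+0586: 2-byte form → D6 86.
U+0434: 2-byte form → D0 B4.
U+2271: 3-byte form → E2 89 B1.
U+F83E: 3-byte form → EF A0 BE.
U+03A8: 2-byte form → CE A8.
Concatenated (19 bytes): E1 82 B9 F0 90 81 94 D6 86 D0 B4 E2 89 B1 EF A0 BE CE A8.

E1 82 B9 F0 90 81 94 D6 86 D0 B4 E2 89 B1 EF A0 BE CE A8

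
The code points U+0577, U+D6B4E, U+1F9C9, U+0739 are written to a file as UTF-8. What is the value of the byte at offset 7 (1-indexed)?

0xF0

1-indexed offset 7 is 0-indexed offset 6.
U+0577 → 2-byte form D5 B7 at offsets 0–1.
U+D6B4E → 4-byte form F3 96 AD 8E at offsets 2–5.
U+1F9C9 → 4-byte form F0 9F A7 89 at offsets 6–9.
Offset 6 falls in char 3's range; it's byte 1 of F0 9F A7 89 = 0xF0.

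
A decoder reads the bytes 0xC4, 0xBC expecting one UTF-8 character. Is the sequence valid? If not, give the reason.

Leading byte 0xC4 = 11000100 → 2-byte form.
Continuation bytes 0xBC=10111100 all match 10xxxxxx.
Decoded value 0x13C is ≥ 0x80 (shortest form) and not a surrogate.

valid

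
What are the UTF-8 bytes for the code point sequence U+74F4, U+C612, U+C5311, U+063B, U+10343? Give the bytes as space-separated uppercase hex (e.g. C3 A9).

E7 93 B4 EC 98 92 F3 85 8C 91 D8 BB F0 90 8D 83

U+74F4: 3-byte form → E7 93 B4.
U+C612: 3-byte form → EC 98 92.
U+C5311: 4-byte form → F3 85 8C 91.
U+063B: 2-byte form → D8 BB.
U+10343: 4-byte form → F0 90 8D 83.
Concatenated (16 bytes): E7 93 B4 EC 98 92 F3 85 8C 91 D8 BB F0 90 8D 83.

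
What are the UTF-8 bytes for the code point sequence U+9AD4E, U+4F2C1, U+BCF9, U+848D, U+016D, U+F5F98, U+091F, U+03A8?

U+9AD4E: 4-byte form → F2 9A B5 8E.
U+4F2C1: 4-byte form → F1 8F 8B 81.
U+BCF9: 3-byte form → EB B3 B9.
U+848D: 3-byte form → E8 92 8D.
U+016D: 2-byte form → C5 AD.
U+F5F98: 4-byte form → F3 B5 BE 98.
U+091F: 3-byte form → E0 A4 9F.
U+03A8: 2-byte form → CE A8.
Concatenated (25 bytes): F2 9A B5 8E F1 8F 8B 81 EB B3 B9 E8 92 8D C5 AD F3 B5 BE 98 E0 A4 9F CE A8.

F2 9A B5 8E F1 8F 8B 81 EB B3 B9 E8 92 8D C5 AD F3 B5 BE 98 E0 A4 9F CE A8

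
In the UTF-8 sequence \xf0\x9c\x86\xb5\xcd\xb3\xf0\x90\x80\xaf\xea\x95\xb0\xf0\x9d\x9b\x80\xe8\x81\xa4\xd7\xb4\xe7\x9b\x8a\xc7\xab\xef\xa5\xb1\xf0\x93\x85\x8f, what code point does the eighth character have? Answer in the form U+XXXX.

Offset 0: leading byte 0xF0 = 11110000 → 4-byte char #1 = F0 9C 86 B5.
Offset 4: leading byte 0xCD = 11001101 → 2-byte char #2 = CD B3.
Offset 6: leading byte 0xF0 = 11110000 → 4-byte char #3 = F0 90 80 AF.
Offset 10: leading byte 0xEA = 11101010 → 3-byte char #4 = EA 95 B0.
Offset 13: leading byte 0xF0 = 11110000 → 4-byte char #5 = F0 9D 9B 80.
Offset 17: leading byte 0xE8 = 11101000 → 3-byte char #6 = E8 81 A4.
Offset 20: leading byte 0xD7 = 11010111 → 2-byte char #7 = D7 B4.
Offset 22: leading byte 0xE7 = 11100111 → 3-byte char #8 = E7 9B 8A.
Leading byte 0xE7 = 11100111 matches 1110xxxx → 3-byte sequence.
Byte 1: 0xE7 = 11100111, payload 0111 (4 bits).
Byte 2: 0x9B = 10011011 (10xxxxxx ✓), payload 011011.
Byte 3: 0x8A = 10001010 (10xxxxxx ✓), payload 001010.
Concatenate: 0111011011001010 = 0x76CA (16 bits → U+76CA).

U+76CA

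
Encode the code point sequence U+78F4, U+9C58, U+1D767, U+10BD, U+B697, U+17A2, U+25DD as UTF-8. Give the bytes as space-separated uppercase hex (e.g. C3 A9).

E7 A3 B4 E9 B1 98 F0 9D 9D A7 E1 82 BD EB 9A 97 E1 9E A2 E2 97 9D

U+78F4: 3-byte form → E7 A3 B4.
U+9C58: 3-byte form → E9 B1 98.
U+1D767: 4-byte form → F0 9D 9D A7.
U+10BD: 3-byte form → E1 82 BD.
U+B697: 3-byte form → EB 9A 97.
U+17A2: 3-byte form → E1 9E A2.
U+25DD: 3-byte form → E2 97 9D.
Concatenated (22 bytes): E7 A3 B4 E9 B1 98 F0 9D 9D A7 E1 82 BD EB 9A 97 E1 9E A2 E2 97 9D.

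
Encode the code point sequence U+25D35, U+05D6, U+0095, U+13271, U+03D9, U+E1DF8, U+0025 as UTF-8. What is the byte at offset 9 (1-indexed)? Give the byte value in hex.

1-indexed offset 9 is 0-indexed offset 8.
U+25D35 → 4-byte form F0 A5 B4 B5 at offsets 0–3.
U+05D6 → 2-byte form D7 96 at offsets 4–5.
U+0095 → 2-byte form C2 95 at offsets 6–7.
U+13271 → 4-byte form F0 93 89 B1 at offsets 8–11.
Offset 8 falls in char 4's range; it's byte 1 of F0 93 89 B1 = 0xF0.

0xF0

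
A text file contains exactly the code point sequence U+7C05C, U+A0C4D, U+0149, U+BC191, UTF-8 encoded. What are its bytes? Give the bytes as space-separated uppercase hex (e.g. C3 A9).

F1 BC 81 9C F2 A0 B1 8D C5 89 F2 BC 86 91

U+7C05C: 4-byte form → F1 BC 81 9C.
U+A0C4D: 4-byte form → F2 A0 B1 8D.
U+0149: 2-byte form → C5 89.
U+BC191: 4-byte form → F2 BC 86 91.
Concatenated (14 bytes): F1 BC 81 9C F2 A0 B1 8D C5 89 F2 BC 86 91.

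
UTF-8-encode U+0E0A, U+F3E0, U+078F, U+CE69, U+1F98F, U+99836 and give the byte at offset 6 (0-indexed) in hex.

0xDE

U+0E0A → 3-byte form E0 B8 8A at offsets 0–2.
U+F3E0 → 3-byte form EF 8F A0 at offsets 3–5.
U+078F → 2-byte form DE 8F at offsets 6–7.
Offset 6 falls in char 3's range; it's byte 1 of DE 8F = 0xDE.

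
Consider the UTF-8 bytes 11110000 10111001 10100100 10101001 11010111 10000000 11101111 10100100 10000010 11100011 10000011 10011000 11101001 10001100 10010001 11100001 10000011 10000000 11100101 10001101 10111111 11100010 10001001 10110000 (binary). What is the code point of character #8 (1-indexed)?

Offset 0: leading byte 0xF0 = 11110000 → 4-byte char #1 = F0 B9 A4 A9.
Offset 4: leading byte 0xD7 = 11010111 → 2-byte char #2 = D7 80.
Offset 6: leading byte 0xEF = 11101111 → 3-byte char #3 = EF A4 82.
Offset 9: leading byte 0xE3 = 11100011 → 3-byte char #4 = E3 83 98.
Offset 12: leading byte 0xE9 = 11101001 → 3-byte char #5 = E9 8C 91.
Offset 15: leading byte 0xE1 = 11100001 → 3-byte char #6 = E1 83 80.
Offset 18: leading byte 0xE5 = 11100101 → 3-byte char #7 = E5 8D BF.
Offset 21: leading byte 0xE2 = 11100010 → 3-byte char #8 = E2 89 B0.
Leading byte 0xE2 = 11100010 matches 1110xxxx → 3-byte sequence.
Byte 1: 0xE2 = 11100010, payload 0010 (4 bits).
Byte 2: 0x89 = 10001001 (10xxxxxx ✓), payload 001001.
Byte 3: 0xB0 = 10110000 (10xxxxxx ✓), payload 110000.
Concatenate: 0010001001110000 = 0x2270 (16 bits → U+2270).

U+2270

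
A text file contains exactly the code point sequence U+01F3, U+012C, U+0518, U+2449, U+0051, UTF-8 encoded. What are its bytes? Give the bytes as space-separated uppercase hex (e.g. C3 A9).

C7 B3 C4 AC D4 98 E2 91 89 51

U+01F3: 2-byte form → C7 B3.
U+012C: 2-byte form → C4 AC.
U+0518: 2-byte form → D4 98.
U+2449: 3-byte form → E2 91 89.
U+0051: 1-byte form → 51.
Concatenated (10 bytes): C7 B3 C4 AC D4 98 E2 91 89 51.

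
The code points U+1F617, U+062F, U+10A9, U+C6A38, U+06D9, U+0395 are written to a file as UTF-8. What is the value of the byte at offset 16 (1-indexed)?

0xCE

1-indexed offset 16 is 0-indexed offset 15.
U+1F617 → 4-byte form F0 9F 98 97 at offsets 0–3.
U+062F → 2-byte form D8 AF at offsets 4–5.
U+10A9 → 3-byte form E1 82 A9 at offsets 6–8.
U+C6A38 → 4-byte form F3 86 A8 B8 at offsets 9–12.
U+06D9 → 2-byte form DB 99 at offsets 13–14.
U+0395 → 2-byte form CE 95 at offsets 15–16.
Offset 15 falls in char 6's range; it's byte 1 of CE 95 = 0xCE.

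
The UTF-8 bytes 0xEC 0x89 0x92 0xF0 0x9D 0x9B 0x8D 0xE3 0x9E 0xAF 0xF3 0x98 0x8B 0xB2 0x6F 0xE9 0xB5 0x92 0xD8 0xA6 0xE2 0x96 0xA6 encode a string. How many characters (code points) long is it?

Byte at offset 0: 0xEC = 11101100 → 3-byte char (#1). Advance 3.
Byte at offset 3: 0xF0 = 11110000 → 4-byte char (#2). Advance 4.
Byte at offset 7: 0xE3 = 11100011 → 3-byte char (#3). Advance 3.
Byte at offset 10: 0xF3 = 11110011 → 4-byte char (#4). Advance 4.
Byte at offset 14: 0x6F = 01101111 → 1-byte char (#5). Advance 1.
Byte at offset 15: 0xE9 = 11101001 → 3-byte char (#6). Advance 3.
Byte at offset 18: 0xD8 = 11011000 → 2-byte char (#7). Advance 2.
Byte at offset 20: 0xE2 = 11100010 → 3-byte char (#8). Advance 3.
Reached end at offset 23 after 8 code points.

8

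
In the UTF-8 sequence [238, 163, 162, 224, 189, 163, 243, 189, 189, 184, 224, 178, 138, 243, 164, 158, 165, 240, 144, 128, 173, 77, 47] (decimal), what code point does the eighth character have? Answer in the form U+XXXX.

U+002F

Offset 0: leading byte 0xEE = 11101110 → 3-byte char #1 = EE A3 A2.
Offset 3: leading byte 0xE0 = 11100000 → 3-byte char #2 = E0 BD A3.
Offset 6: leading byte 0xF3 = 11110011 → 4-byte char #3 = F3 BD BD B8.
Offset 10: leading byte 0xE0 = 11100000 → 3-byte char #4 = E0 B2 8A.
Offset 13: leading byte 0xF3 = 11110011 → 4-byte char #5 = F3 A4 9E A5.
Offset 17: leading byte 0xF0 = 11110000 → 4-byte char #6 = F0 90 80 AD.
Offset 21: leading byte 0x4D = 01001101 → 1-byte char #7 = 4D.
Offset 22: leading byte 0x2F = 00101111 → 1-byte char #8 = 2F.
Leading byte 0x2F = 00101111 matches 0xxxxxxx → 1-byte sequence.
Byte 1: 0x2F = 00101111, payload 0101111 (7 bits).
Concatenate: 0101111 = 0x2F (7 bits → U+002F).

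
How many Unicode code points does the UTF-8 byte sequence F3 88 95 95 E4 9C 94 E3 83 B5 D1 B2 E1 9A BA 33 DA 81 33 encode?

8

Byte at offset 0: 0xF3 = 11110011 → 4-byte char (#1). Advance 4.
Byte at offset 4: 0xE4 = 11100100 → 3-byte char (#2). Advance 3.
Byte at offset 7: 0xE3 = 11100011 → 3-byte char (#3). Advance 3.
Byte at offset 10: 0xD1 = 11010001 → 2-byte char (#4). Advance 2.
Byte at offset 12: 0xE1 = 11100001 → 3-byte char (#5). Advance 3.
Byte at offset 15: 0x33 = 00110011 → 1-byte char (#6). Advance 1.
Byte at offset 16: 0xDA = 11011010 → 2-byte char (#7). Advance 2.
Byte at offset 18: 0x33 = 00110011 → 1-byte char (#8). Advance 1.
Reached end at offset 19 after 8 code points.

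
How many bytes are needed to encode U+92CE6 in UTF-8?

U+92CE6 = 0x92CE6. UTF-8 uses 1 byte below 0x80, 2 below 0x800, 3 below 0x10000, 4 up to 0x10FFFF. 0x92CE6 is in U+10000–U+10FFFF → 4 bytes.

4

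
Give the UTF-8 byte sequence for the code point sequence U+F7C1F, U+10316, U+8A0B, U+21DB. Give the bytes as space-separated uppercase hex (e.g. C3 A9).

U+F7C1F: 4-byte form → F3 B7 B0 9F.
U+10316: 4-byte form → F0 90 8C 96.
U+8A0B: 3-byte form → E8 A8 8B.
U+21DB: 3-byte form → E2 87 9B.
Concatenated (14 bytes): F3 B7 B0 9F F0 90 8C 96 E8 A8 8B E2 87 9B.

F3 B7 B0 9F F0 90 8C 96 E8 A8 8B E2 87 9B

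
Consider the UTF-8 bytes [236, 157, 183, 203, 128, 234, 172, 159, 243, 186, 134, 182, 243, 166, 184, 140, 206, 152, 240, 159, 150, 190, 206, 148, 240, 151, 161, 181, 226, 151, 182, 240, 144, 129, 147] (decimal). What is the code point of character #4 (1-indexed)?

U+FA1B6

Offset 0: leading byte 0xEC = 11101100 → 3-byte char #1 = EC 9D B7.
Offset 3: leading byte 0xCB = 11001011 → 2-byte char #2 = CB 80.
Offset 5: leading byte 0xEA = 11101010 → 3-byte char #3 = EA AC 9F.
Offset 8: leading byte 0xF3 = 11110011 → 4-byte char #4 = F3 BA 86 B6.
Leading byte 0xF3 = 11110011 matches 11110xxx → 4-byte sequence.
Byte 1: 0xF3 = 11110011, payload 011 (3 bits).
Byte 2: 0xBA = 10111010 (10xxxxxx ✓), payload 111010.
Byte 3: 0x86 = 10000110 (10xxxxxx ✓), payload 000110.
Byte 4: 0xB6 = 10110110 (10xxxxxx ✓), payload 110110.
Concatenate: 011111010000110110110 = 0xFA1B6 (21 bits → U+FA1B6).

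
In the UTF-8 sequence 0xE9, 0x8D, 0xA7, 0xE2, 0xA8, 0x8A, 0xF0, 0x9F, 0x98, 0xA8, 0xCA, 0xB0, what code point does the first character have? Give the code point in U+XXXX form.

U+9367

Offset 0: leading byte 0xE9 = 11101001 → 3-byte char #1 = E9 8D A7.
Leading byte 0xE9 = 11101001 matches 1110xxxx → 3-byte sequence.
Byte 1: 0xE9 = 11101001, payload 1001 (4 bits).
Byte 2: 0x8D = 10001101 (10xxxxxx ✓), payload 001101.
Byte 3: 0xA7 = 10100111 (10xxxxxx ✓), payload 100111.
Concatenate: 1001001101100111 = 0x9367 (16 bits → U+9367).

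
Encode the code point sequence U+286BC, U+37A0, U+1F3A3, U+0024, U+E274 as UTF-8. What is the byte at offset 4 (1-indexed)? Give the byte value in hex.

0xBC

1-indexed offset 4 is 0-indexed offset 3.
U+286BC → 4-byte form F0 A8 9A BC at offsets 0–3.
Offset 3 falls in char 1's range; it's byte 4 of F0 A8 9A BC = 0xBC.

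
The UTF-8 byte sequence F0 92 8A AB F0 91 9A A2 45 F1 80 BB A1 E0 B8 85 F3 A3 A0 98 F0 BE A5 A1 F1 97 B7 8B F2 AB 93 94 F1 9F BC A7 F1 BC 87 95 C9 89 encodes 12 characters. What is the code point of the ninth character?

U+AB4D4

Offset 0: leading byte 0xF0 = 11110000 → 4-byte char #1 = F0 92 8A AB.
Offset 4: leading byte 0xF0 = 11110000 → 4-byte char #2 = F0 91 9A A2.
Offset 8: leading byte 0x45 = 01000101 → 1-byte char #3 = 45.
Offset 9: leading byte 0xF1 = 11110001 → 4-byte char #4 = F1 80 BB A1.
Offset 13: leading byte 0xE0 = 11100000 → 3-byte char #5 = E0 B8 85.
Offset 16: leading byte 0xF3 = 11110011 → 4-byte char #6 = F3 A3 A0 98.
Offset 20: leading byte 0xF0 = 11110000 → 4-byte char #7 = F0 BE A5 A1.
Offset 24: leading byte 0xF1 = 11110001 → 4-byte char #8 = F1 97 B7 8B.
Offset 28: leading byte 0xF2 = 11110010 → 4-byte char #9 = F2 AB 93 94.
Leading byte 0xF2 = 11110010 matches 11110xxx → 4-byte sequence.
Byte 1: 0xF2 = 11110010, payload 010 (3 bits).
Byte 2: 0xAB = 10101011 (10xxxxxx ✓), payload 101011.
Byte 3: 0x93 = 10010011 (10xxxxxx ✓), payload 010011.
Byte 4: 0x94 = 10010100 (10xxxxxx ✓), payload 010100.
Concatenate: 010101011010011010100 = 0xAB4D4 (21 bits → U+AB4D4).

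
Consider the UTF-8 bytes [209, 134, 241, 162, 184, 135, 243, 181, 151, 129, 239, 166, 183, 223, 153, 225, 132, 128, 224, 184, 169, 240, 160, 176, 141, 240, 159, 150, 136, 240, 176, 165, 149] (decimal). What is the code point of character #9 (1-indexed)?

Offset 0: leading byte 0xD1 = 11010001 → 2-byte char #1 = D1 86.
Offset 2: leading byte 0xF1 = 11110001 → 4-byte char #2 = F1 A2 B8 87.
Offset 6: leading byte 0xF3 = 11110011 → 4-byte char #3 = F3 B5 97 81.
Offset 10: leading byte 0xEF = 11101111 → 3-byte char #4 = EF A6 B7.
Offset 13: leading byte 0xDF = 11011111 → 2-byte char #5 = DF 99.
Offset 15: leading byte 0xE1 = 11100001 → 3-byte char #6 = E1 84 80.
Offset 18: leading byte 0xE0 = 11100000 → 3-byte char #7 = E0 B8 A9.
Offset 21: leading byte 0xF0 = 11110000 → 4-byte char #8 = F0 A0 B0 8D.
Offset 25: leading byte 0xF0 = 11110000 → 4-byte char #9 = F0 9F 96 88.
Leading byte 0xF0 = 11110000 matches 11110xxx → 4-byte sequence.
Byte 1: 0xF0 = 11110000, payload 000 (3 bits).
Byte 2: 0x9F = 10011111 (10xxxxxx ✓), payload 011111.
Byte 3: 0x96 = 10010110 (10xxxxxx ✓), payload 010110.
Byte 4: 0x88 = 10001000 (10xxxxxx ✓), payload 001000.
Concatenate: 000011111010110001000 = 0x1F588 (21 bits → U+1F588).

U+1F588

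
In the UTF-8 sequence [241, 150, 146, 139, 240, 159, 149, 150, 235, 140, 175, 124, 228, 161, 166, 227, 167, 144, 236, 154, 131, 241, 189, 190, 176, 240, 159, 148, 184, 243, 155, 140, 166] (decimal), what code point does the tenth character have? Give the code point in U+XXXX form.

Offset 0: leading byte 0xF1 = 11110001 → 4-byte char #1 = F1 96 92 8B.
Offset 4: leading byte 0xF0 = 11110000 → 4-byte char #2 = F0 9F 95 96.
Offset 8: leading byte 0xEB = 11101011 → 3-byte char #3 = EB 8C AF.
Offset 11: leading byte 0x7C = 01111100 → 1-byte char #4 = 7C.
Offset 12: leading byte 0xE4 = 11100100 → 3-byte char #5 = E4 A1 A6.
Offset 15: leading byte 0xE3 = 11100011 → 3-byte char #6 = E3 A7 90.
Offset 18: leading byte 0xEC = 11101100 → 3-byte char #7 = EC 9A 83.
Offset 21: leading byte 0xF1 = 11110001 → 4-byte char #8 = F1 BD BE B0.
Offset 25: leading byte 0xF0 = 11110000 → 4-byte char #9 = F0 9F 94 B8.
Offset 29: leading byte 0xF3 = 11110011 → 4-byte char #10 = F3 9B 8C A6.
Leading byte 0xF3 = 11110011 matches 11110xxx → 4-byte sequence.
Byte 1: 0xF3 = 11110011, payload 011 (3 bits).
Byte 2: 0x9B = 10011011 (10xxxxxx ✓), payload 011011.
Byte 3: 0x8C = 10001100 (10xxxxxx ✓), payload 001100.
Byte 4: 0xA6 = 10100110 (10xxxxxx ✓), payload 100110.
Concatenate: 011011011001100100110 = 0xDB326 (21 bits → U+DB326).

U+DB326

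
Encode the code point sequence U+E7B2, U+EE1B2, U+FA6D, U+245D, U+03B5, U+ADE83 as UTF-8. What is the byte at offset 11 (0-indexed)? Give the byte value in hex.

U+E7B2 → 3-byte form EE 9E B2 at offsets 0–2.
U+EE1B2 → 4-byte form F3 AE 86 B2 at offsets 3–6.
U+FA6D → 3-byte form EF A9 AD at offsets 7–9.
U+245D → 3-byte form E2 91 9D at offsets 10–12.
Offset 11 falls in char 4's range; it's byte 2 of E2 91 9D = 0x91.

0x91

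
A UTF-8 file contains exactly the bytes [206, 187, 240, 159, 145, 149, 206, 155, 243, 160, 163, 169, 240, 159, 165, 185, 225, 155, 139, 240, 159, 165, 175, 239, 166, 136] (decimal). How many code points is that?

8

Byte at offset 0: 0xCE = 11001110 → 2-byte char (#1). Advance 2.
Byte at offset 2: 0xF0 = 11110000 → 4-byte char (#2). Advance 4.
Byte at offset 6: 0xCE = 11001110 → 2-byte char (#3). Advance 2.
Byte at offset 8: 0xF3 = 11110011 → 4-byte char (#4). Advance 4.
Byte at offset 12: 0xF0 = 11110000 → 4-byte char (#5). Advance 4.
Byte at offset 16: 0xE1 = 11100001 → 3-byte char (#6). Advance 3.
Byte at offset 19: 0xF0 = 11110000 → 4-byte char (#7). Advance 4.
Byte at offset 23: 0xEF = 11101111 → 3-byte char (#8). Advance 3.
Reached end at offset 26 after 8 code points.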